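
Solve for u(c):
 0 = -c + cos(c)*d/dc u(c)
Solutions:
 u(c) = C1 + Integral(c/cos(c), c)


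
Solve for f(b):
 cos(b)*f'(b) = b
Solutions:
 f(b) = C1 + Integral(b/cos(b), b)


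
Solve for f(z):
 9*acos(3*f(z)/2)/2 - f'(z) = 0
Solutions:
 Integral(1/acos(3*_y/2), (_y, f(z))) = C1 + 9*z/2


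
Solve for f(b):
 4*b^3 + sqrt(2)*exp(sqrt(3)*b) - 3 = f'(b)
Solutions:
 f(b) = C1 + b^4 - 3*b + sqrt(6)*exp(sqrt(3)*b)/3


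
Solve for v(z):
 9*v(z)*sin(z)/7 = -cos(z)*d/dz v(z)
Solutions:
 v(z) = C1*cos(z)^(9/7)


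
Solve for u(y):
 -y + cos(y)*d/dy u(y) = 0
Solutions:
 u(y) = C1 + Integral(y/cos(y), y)


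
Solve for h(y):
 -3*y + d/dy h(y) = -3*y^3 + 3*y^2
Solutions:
 h(y) = C1 - 3*y^4/4 + y^3 + 3*y^2/2


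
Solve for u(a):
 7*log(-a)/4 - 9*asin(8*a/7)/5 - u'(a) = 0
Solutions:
 u(a) = C1 + 7*a*log(-a)/4 - 9*a*asin(8*a/7)/5 - 7*a/4 - 9*sqrt(49 - 64*a^2)/40


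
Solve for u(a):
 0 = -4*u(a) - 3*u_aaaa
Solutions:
 u(a) = (C1*sin(3^(3/4)*a/3) + C2*cos(3^(3/4)*a/3))*exp(-3^(3/4)*a/3) + (C3*sin(3^(3/4)*a/3) + C4*cos(3^(3/4)*a/3))*exp(3^(3/4)*a/3)


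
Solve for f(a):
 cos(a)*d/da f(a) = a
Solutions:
 f(a) = C1 + Integral(a/cos(a), a)


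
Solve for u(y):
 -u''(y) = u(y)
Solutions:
 u(y) = C1*sin(y) + C2*cos(y)


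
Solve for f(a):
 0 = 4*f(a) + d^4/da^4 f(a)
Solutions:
 f(a) = (C1*sin(a) + C2*cos(a))*exp(-a) + (C3*sin(a) + C4*cos(a))*exp(a)


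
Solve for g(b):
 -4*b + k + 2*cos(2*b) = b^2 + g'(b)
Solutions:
 g(b) = C1 - b^3/3 - 2*b^2 + b*k + sin(2*b)


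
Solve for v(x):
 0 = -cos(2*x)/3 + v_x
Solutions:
 v(x) = C1 + sin(2*x)/6


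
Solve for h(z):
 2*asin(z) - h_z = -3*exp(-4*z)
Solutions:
 h(z) = C1 + 2*z*asin(z) + 2*sqrt(1 - z^2) - 3*exp(-4*z)/4


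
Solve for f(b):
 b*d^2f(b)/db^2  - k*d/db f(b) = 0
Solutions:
 f(b) = C1 + b^(re(k) + 1)*(C2*sin(log(b)*Abs(im(k))) + C3*cos(log(b)*im(k)))


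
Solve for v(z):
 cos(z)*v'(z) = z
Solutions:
 v(z) = C1 + Integral(z/cos(z), z)


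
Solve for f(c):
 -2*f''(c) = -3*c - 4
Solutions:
 f(c) = C1 + C2*c + c^3/4 + c^2


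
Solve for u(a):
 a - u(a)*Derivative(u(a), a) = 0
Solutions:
 u(a) = -sqrt(C1 + a^2)
 u(a) = sqrt(C1 + a^2)


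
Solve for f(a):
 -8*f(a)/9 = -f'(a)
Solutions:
 f(a) = C1*exp(8*a/9)


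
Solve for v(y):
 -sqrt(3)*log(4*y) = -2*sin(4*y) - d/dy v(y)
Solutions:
 v(y) = C1 + sqrt(3)*y*(log(y) - 1) + 2*sqrt(3)*y*log(2) + cos(4*y)/2


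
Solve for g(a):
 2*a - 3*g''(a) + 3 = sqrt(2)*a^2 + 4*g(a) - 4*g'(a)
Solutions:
 g(a) = -sqrt(2)*a^2/4 - sqrt(2)*a/2 + a/2 + (C1*sin(2*sqrt(2)*a/3) + C2*cos(2*sqrt(2)*a/3))*exp(2*a/3) - sqrt(2)/8 + 5/4


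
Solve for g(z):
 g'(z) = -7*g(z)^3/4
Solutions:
 g(z) = -sqrt(2)*sqrt(-1/(C1 - 7*z))
 g(z) = sqrt(2)*sqrt(-1/(C1 - 7*z))


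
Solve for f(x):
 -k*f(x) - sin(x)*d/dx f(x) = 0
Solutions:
 f(x) = C1*exp(k*(-log(cos(x) - 1) + log(cos(x) + 1))/2)


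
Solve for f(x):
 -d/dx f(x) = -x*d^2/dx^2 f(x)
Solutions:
 f(x) = C1 + C2*x^2


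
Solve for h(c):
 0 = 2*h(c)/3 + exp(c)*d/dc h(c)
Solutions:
 h(c) = C1*exp(2*exp(-c)/3)


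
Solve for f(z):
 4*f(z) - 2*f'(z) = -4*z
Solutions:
 f(z) = C1*exp(2*z) - z - 1/2


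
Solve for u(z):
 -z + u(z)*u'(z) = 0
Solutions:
 u(z) = -sqrt(C1 + z^2)
 u(z) = sqrt(C1 + z^2)


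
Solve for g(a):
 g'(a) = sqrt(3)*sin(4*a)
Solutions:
 g(a) = C1 - sqrt(3)*cos(4*a)/4


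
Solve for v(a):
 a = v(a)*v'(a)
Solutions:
 v(a) = -sqrt(C1 + a^2)
 v(a) = sqrt(C1 + a^2)


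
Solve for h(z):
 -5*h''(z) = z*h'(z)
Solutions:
 h(z) = C1 + C2*erf(sqrt(10)*z/10)


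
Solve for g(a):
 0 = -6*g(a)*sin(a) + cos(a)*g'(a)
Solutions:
 g(a) = C1/cos(a)^6


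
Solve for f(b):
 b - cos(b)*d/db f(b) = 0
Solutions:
 f(b) = C1 + Integral(b/cos(b), b)


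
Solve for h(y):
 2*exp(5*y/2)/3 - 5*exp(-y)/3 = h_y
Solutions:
 h(y) = C1 + 4*exp(5*y/2)/15 + 5*exp(-y)/3


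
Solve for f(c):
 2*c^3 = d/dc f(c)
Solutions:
 f(c) = C1 + c^4/2


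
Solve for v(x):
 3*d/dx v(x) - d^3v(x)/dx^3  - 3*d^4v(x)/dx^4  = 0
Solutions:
 v(x) = C1 + C2*exp(-x*(2*2^(1/3)/(135*sqrt(29) + 727)^(1/3) + 4 + 2^(2/3)*(135*sqrt(29) + 727)^(1/3))/36)*sin(2^(1/3)*sqrt(3)*x*(-2^(1/3)*(135*sqrt(29) + 727)^(1/3) + 2/(135*sqrt(29) + 727)^(1/3))/36) + C3*exp(-x*(2*2^(1/3)/(135*sqrt(29) + 727)^(1/3) + 4 + 2^(2/3)*(135*sqrt(29) + 727)^(1/3))/36)*cos(2^(1/3)*sqrt(3)*x*(-2^(1/3)*(135*sqrt(29) + 727)^(1/3) + 2/(135*sqrt(29) + 727)^(1/3))/36) + C4*exp(x*(-2 + 2*2^(1/3)/(135*sqrt(29) + 727)^(1/3) + 2^(2/3)*(135*sqrt(29) + 727)^(1/3))/18)


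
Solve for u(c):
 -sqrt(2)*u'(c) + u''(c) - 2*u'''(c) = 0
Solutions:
 u(c) = C1 + (C2*sin(c*sqrt(-1 + 8*sqrt(2))/4) + C3*cos(c*sqrt(-1 + 8*sqrt(2))/4))*exp(c/4)


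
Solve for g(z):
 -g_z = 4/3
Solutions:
 g(z) = C1 - 4*z/3


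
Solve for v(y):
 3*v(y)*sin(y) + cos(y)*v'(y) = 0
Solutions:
 v(y) = C1*cos(y)^3


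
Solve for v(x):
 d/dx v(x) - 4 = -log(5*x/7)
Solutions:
 v(x) = C1 - x*log(x) + x*log(7/5) + 5*x


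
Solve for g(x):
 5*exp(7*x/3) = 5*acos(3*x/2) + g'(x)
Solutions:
 g(x) = C1 - 5*x*acos(3*x/2) + 5*sqrt(4 - 9*x^2)/3 + 15*exp(7*x/3)/7


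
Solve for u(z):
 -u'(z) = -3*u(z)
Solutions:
 u(z) = C1*exp(3*z)


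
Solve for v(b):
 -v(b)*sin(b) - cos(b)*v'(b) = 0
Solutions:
 v(b) = C1*cos(b)


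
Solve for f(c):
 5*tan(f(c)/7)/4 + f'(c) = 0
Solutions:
 f(c) = -7*asin(C1*exp(-5*c/28)) + 7*pi
 f(c) = 7*asin(C1*exp(-5*c/28))


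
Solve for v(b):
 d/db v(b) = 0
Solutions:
 v(b) = C1


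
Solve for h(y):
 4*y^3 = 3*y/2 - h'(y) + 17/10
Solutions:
 h(y) = C1 - y^4 + 3*y^2/4 + 17*y/10


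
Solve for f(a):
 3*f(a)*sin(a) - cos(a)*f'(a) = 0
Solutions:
 f(a) = C1/cos(a)^3


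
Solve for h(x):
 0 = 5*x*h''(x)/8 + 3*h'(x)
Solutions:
 h(x) = C1 + C2/x^(19/5)


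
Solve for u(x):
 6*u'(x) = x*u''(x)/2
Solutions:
 u(x) = C1 + C2*x^13


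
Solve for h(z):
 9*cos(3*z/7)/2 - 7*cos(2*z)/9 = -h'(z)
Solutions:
 h(z) = C1 - 21*sin(3*z/7)/2 + 7*sin(2*z)/18


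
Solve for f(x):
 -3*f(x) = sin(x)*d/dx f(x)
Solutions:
 f(x) = C1*(cos(x) + 1)^(3/2)/(cos(x) - 1)^(3/2)


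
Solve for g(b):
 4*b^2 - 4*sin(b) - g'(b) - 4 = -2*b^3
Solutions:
 g(b) = C1 + b^4/2 + 4*b^3/3 - 4*b + 4*cos(b)


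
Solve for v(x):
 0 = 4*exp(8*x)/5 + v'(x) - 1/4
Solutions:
 v(x) = C1 + x/4 - exp(8*x)/10


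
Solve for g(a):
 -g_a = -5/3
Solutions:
 g(a) = C1 + 5*a/3


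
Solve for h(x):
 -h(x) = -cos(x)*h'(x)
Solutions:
 h(x) = C1*sqrt(sin(x) + 1)/sqrt(sin(x) - 1)


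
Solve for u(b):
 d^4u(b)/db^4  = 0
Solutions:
 u(b) = C1 + C2*b + C3*b^2 + C4*b^3


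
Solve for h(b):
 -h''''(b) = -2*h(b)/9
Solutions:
 h(b) = C1*exp(-2^(1/4)*sqrt(3)*b/3) + C2*exp(2^(1/4)*sqrt(3)*b/3) + C3*sin(2^(1/4)*sqrt(3)*b/3) + C4*cos(2^(1/4)*sqrt(3)*b/3)


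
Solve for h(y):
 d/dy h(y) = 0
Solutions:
 h(y) = C1


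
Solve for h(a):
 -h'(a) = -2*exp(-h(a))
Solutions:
 h(a) = log(C1 + 2*a)


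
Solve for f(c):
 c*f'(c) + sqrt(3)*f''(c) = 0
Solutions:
 f(c) = C1 + C2*erf(sqrt(2)*3^(3/4)*c/6)


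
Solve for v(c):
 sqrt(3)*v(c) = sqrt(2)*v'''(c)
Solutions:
 v(c) = C3*exp(2^(5/6)*3^(1/6)*c/2) + (C1*sin(2^(5/6)*3^(2/3)*c/4) + C2*cos(2^(5/6)*3^(2/3)*c/4))*exp(-2^(5/6)*3^(1/6)*c/4)


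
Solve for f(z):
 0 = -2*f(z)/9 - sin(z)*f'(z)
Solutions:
 f(z) = C1*(cos(z) + 1)^(1/9)/(cos(z) - 1)^(1/9)


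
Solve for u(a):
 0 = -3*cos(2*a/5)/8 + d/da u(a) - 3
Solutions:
 u(a) = C1 + 3*a + 15*sin(2*a/5)/16


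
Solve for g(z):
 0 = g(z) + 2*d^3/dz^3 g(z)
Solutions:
 g(z) = C3*exp(-2^(2/3)*z/2) + (C1*sin(2^(2/3)*sqrt(3)*z/4) + C2*cos(2^(2/3)*sqrt(3)*z/4))*exp(2^(2/3)*z/4)


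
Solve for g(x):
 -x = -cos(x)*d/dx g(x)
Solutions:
 g(x) = C1 + Integral(x/cos(x), x)


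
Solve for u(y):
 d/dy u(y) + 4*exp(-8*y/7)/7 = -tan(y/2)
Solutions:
 u(y) = C1 - log(tan(y/2)^2 + 1) + exp(-8*y/7)/2


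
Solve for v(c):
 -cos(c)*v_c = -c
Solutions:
 v(c) = C1 + Integral(c/cos(c), c)


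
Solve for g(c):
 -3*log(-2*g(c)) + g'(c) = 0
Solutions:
 -Integral(1/(log(-_y) + log(2)), (_y, g(c)))/3 = C1 - c


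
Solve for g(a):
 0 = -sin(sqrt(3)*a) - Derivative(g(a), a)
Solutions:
 g(a) = C1 + sqrt(3)*cos(sqrt(3)*a)/3


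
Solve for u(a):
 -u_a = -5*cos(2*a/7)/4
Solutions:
 u(a) = C1 + 35*sin(2*a/7)/8


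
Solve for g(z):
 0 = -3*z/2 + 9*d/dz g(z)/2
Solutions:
 g(z) = C1 + z^2/6


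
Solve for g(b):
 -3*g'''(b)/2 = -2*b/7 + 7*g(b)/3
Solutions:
 g(b) = C3*exp(-42^(1/3)*b/3) + 6*b/49 + (C1*sin(14^(1/3)*3^(5/6)*b/6) + C2*cos(14^(1/3)*3^(5/6)*b/6))*exp(42^(1/3)*b/6)


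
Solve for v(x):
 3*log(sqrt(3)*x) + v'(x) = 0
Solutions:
 v(x) = C1 - 3*x*log(x) - 3*x*log(3)/2 + 3*x


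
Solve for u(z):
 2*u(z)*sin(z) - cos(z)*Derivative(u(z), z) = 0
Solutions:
 u(z) = C1/cos(z)^2


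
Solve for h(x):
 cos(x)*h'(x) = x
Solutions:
 h(x) = C1 + Integral(x/cos(x), x)


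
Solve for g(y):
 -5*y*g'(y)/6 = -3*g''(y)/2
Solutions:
 g(y) = C1 + C2*erfi(sqrt(10)*y/6)


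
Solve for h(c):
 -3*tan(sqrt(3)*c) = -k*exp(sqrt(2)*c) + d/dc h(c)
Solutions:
 h(c) = C1 + sqrt(2)*k*exp(sqrt(2)*c)/2 + sqrt(3)*log(cos(sqrt(3)*c))


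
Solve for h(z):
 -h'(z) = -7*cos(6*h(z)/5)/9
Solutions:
 -7*z/9 - 5*log(sin(6*h(z)/5) - 1)/12 + 5*log(sin(6*h(z)/5) + 1)/12 = C1


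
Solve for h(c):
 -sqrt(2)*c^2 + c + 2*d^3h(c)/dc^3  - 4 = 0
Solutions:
 h(c) = C1 + C2*c + C3*c^2 + sqrt(2)*c^5/120 - c^4/48 + c^3/3


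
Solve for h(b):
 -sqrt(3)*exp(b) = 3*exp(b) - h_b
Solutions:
 h(b) = C1 + sqrt(3)*exp(b) + 3*exp(b)


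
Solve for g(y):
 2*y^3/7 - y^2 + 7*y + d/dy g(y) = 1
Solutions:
 g(y) = C1 - y^4/14 + y^3/3 - 7*y^2/2 + y


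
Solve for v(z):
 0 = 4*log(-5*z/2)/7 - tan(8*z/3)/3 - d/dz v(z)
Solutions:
 v(z) = C1 + 4*z*log(-z)/7 - 4*z/7 - 4*z*log(2)/7 + 4*z*log(5)/7 + log(cos(8*z/3))/8


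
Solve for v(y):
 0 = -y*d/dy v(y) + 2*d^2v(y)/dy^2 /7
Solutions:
 v(y) = C1 + C2*erfi(sqrt(7)*y/2)


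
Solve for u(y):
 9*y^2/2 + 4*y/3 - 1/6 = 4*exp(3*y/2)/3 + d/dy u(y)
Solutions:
 u(y) = C1 + 3*y^3/2 + 2*y^2/3 - y/6 - 8*exp(3*y/2)/9


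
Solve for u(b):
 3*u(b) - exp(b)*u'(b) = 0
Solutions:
 u(b) = C1*exp(-3*exp(-b))


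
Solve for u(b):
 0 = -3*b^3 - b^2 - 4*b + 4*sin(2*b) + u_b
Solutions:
 u(b) = C1 + 3*b^4/4 + b^3/3 + 2*b^2 + 2*cos(2*b)


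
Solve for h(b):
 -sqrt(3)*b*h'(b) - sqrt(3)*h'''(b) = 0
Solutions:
 h(b) = C1 + Integral(C2*airyai(-b) + C3*airybi(-b), b)


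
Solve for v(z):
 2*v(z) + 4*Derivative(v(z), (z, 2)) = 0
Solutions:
 v(z) = C1*sin(sqrt(2)*z/2) + C2*cos(sqrt(2)*z/2)


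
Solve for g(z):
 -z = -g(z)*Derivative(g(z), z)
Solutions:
 g(z) = -sqrt(C1 + z^2)
 g(z) = sqrt(C1 + z^2)


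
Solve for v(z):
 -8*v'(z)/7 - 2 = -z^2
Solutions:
 v(z) = C1 + 7*z^3/24 - 7*z/4


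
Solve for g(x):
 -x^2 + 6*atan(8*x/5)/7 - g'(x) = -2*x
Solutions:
 g(x) = C1 - x^3/3 + x^2 + 6*x*atan(8*x/5)/7 - 15*log(64*x^2 + 25)/56


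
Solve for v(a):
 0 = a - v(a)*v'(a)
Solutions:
 v(a) = -sqrt(C1 + a^2)
 v(a) = sqrt(C1 + a^2)


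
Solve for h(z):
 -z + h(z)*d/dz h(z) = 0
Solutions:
 h(z) = -sqrt(C1 + z^2)
 h(z) = sqrt(C1 + z^2)


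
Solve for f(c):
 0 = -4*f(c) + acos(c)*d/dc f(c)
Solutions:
 f(c) = C1*exp(4*Integral(1/acos(c), c))


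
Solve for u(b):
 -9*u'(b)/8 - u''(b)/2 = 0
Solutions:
 u(b) = C1 + C2*exp(-9*b/4)


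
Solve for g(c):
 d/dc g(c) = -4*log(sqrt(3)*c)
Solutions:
 g(c) = C1 - 4*c*log(c) - c*log(9) + 4*c


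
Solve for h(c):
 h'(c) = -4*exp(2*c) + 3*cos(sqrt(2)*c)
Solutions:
 h(c) = C1 - 2*exp(2*c) + 3*sqrt(2)*sin(sqrt(2)*c)/2


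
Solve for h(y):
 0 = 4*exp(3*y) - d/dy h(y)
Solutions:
 h(y) = C1 + 4*exp(3*y)/3


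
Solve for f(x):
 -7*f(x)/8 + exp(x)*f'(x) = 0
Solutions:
 f(x) = C1*exp(-7*exp(-x)/8)


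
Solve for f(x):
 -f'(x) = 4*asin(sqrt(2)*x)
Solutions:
 f(x) = C1 - 4*x*asin(sqrt(2)*x) - 2*sqrt(2)*sqrt(1 - 2*x^2)


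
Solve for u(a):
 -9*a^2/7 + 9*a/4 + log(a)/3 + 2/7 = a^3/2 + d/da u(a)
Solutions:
 u(a) = C1 - a^4/8 - 3*a^3/7 + 9*a^2/8 + a*log(a)/3 - a/21


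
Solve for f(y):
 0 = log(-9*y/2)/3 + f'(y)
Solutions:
 f(y) = C1 - y*log(-y)/3 + y*(-2*log(3) + log(2) + 1)/3


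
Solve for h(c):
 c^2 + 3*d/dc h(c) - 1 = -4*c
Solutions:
 h(c) = C1 - c^3/9 - 2*c^2/3 + c/3


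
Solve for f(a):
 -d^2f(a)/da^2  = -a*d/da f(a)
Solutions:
 f(a) = C1 + C2*erfi(sqrt(2)*a/2)


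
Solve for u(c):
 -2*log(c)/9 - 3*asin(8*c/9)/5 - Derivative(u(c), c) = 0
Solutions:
 u(c) = C1 - 2*c*log(c)/9 - 3*c*asin(8*c/9)/5 + 2*c/9 - 3*sqrt(81 - 64*c^2)/40


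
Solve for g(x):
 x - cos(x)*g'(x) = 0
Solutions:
 g(x) = C1 + Integral(x/cos(x), x)


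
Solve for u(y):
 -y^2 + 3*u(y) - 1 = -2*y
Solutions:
 u(y) = y^2/3 - 2*y/3 + 1/3


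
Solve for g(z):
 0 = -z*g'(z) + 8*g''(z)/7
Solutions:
 g(z) = C1 + C2*erfi(sqrt(7)*z/4)


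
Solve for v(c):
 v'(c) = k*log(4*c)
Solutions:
 v(c) = C1 + c*k*log(c) - c*k + c*k*log(4)


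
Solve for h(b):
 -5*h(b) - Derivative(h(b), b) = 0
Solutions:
 h(b) = C1*exp(-5*b)


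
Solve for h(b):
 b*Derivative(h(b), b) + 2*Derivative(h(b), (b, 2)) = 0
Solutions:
 h(b) = C1 + C2*erf(b/2)


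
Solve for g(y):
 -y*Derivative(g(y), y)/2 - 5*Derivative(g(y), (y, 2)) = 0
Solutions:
 g(y) = C1 + C2*erf(sqrt(5)*y/10)


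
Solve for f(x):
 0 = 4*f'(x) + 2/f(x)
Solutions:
 f(x) = -sqrt(C1 - x)
 f(x) = sqrt(C1 - x)


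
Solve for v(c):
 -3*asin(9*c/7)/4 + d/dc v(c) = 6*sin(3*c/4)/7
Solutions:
 v(c) = C1 + 3*c*asin(9*c/7)/4 + sqrt(49 - 81*c^2)/12 - 8*cos(3*c/4)/7


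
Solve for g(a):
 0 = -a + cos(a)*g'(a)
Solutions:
 g(a) = C1 + Integral(a/cos(a), a)


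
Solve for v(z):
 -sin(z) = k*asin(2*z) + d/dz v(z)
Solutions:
 v(z) = C1 - k*(z*asin(2*z) + sqrt(1 - 4*z^2)/2) + cos(z)


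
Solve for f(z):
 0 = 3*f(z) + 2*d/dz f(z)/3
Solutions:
 f(z) = C1*exp(-9*z/2)


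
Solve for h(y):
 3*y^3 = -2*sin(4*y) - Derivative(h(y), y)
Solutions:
 h(y) = C1 - 3*y^4/4 + cos(4*y)/2


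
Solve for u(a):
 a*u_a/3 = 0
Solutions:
 u(a) = C1


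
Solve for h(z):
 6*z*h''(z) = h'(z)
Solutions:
 h(z) = C1 + C2*z^(7/6)


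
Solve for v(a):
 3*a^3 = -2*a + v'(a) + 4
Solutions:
 v(a) = C1 + 3*a^4/4 + a^2 - 4*a


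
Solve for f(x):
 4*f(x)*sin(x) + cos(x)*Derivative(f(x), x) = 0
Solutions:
 f(x) = C1*cos(x)^4


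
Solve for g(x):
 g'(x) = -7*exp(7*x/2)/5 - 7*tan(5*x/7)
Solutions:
 g(x) = C1 - 2*exp(7*x/2)/5 + 49*log(cos(5*x/7))/5


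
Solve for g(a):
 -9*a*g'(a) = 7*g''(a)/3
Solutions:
 g(a) = C1 + C2*erf(3*sqrt(42)*a/14)


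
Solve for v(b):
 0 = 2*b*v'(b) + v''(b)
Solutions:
 v(b) = C1 + C2*erf(b)


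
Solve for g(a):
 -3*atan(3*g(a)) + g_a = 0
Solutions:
 Integral(1/atan(3*_y), (_y, g(a))) = C1 + 3*a


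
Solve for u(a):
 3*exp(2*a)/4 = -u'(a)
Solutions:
 u(a) = C1 - 3*exp(2*a)/8


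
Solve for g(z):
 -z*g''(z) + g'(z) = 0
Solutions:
 g(z) = C1 + C2*z^2


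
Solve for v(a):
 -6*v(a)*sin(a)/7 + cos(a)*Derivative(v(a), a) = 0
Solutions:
 v(a) = C1/cos(a)^(6/7)


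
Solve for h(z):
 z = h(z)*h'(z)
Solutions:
 h(z) = -sqrt(C1 + z^2)
 h(z) = sqrt(C1 + z^2)


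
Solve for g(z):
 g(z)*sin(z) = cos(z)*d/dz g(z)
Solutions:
 g(z) = C1/cos(z)


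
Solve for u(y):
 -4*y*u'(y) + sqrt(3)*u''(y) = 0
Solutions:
 u(y) = C1 + C2*erfi(sqrt(2)*3^(3/4)*y/3)


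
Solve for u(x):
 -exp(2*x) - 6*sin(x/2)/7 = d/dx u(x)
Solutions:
 u(x) = C1 - exp(2*x)/2 + 12*cos(x/2)/7


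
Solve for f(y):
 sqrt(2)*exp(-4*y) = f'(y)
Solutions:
 f(y) = C1 - sqrt(2)*exp(-4*y)/4


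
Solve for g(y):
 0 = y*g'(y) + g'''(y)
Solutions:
 g(y) = C1 + Integral(C2*airyai(-y) + C3*airybi(-y), y)


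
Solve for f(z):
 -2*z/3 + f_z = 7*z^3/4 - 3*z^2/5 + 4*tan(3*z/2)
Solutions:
 f(z) = C1 + 7*z^4/16 - z^3/5 + z^2/3 - 8*log(cos(3*z/2))/3


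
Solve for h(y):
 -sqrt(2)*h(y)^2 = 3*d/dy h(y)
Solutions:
 h(y) = 3/(C1 + sqrt(2)*y)


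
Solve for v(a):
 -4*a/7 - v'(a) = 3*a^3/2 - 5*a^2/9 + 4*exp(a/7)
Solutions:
 v(a) = C1 - 3*a^4/8 + 5*a^3/27 - 2*a^2/7 - 28*exp(a/7)


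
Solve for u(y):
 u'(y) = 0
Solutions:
 u(y) = C1


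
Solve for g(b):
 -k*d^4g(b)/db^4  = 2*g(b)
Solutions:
 g(b) = C1*exp(-2^(1/4)*b*(-1/k)^(1/4)) + C2*exp(2^(1/4)*b*(-1/k)^(1/4)) + C3*exp(-2^(1/4)*I*b*(-1/k)^(1/4)) + C4*exp(2^(1/4)*I*b*(-1/k)^(1/4))


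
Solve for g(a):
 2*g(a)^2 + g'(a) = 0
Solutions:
 g(a) = 1/(C1 + 2*a)


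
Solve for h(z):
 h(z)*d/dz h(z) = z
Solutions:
 h(z) = -sqrt(C1 + z^2)
 h(z) = sqrt(C1 + z^2)


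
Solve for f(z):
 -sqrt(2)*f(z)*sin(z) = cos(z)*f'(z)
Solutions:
 f(z) = C1*cos(z)^(sqrt(2))


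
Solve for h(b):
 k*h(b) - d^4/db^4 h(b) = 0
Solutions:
 h(b) = C1*exp(-b*k^(1/4)) + C2*exp(b*k^(1/4)) + C3*exp(-I*b*k^(1/4)) + C4*exp(I*b*k^(1/4))


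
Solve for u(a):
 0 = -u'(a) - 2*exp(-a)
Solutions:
 u(a) = C1 + 2*exp(-a)


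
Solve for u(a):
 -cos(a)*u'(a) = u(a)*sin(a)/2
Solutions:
 u(a) = C1*sqrt(cos(a))


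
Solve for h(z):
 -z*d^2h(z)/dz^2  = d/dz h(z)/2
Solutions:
 h(z) = C1 + C2*sqrt(z)


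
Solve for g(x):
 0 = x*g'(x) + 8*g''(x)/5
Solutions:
 g(x) = C1 + C2*erf(sqrt(5)*x/4)


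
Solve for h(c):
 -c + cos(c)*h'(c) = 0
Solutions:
 h(c) = C1 + Integral(c/cos(c), c)


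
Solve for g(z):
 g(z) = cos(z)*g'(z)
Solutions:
 g(z) = C1*sqrt(sin(z) + 1)/sqrt(sin(z) - 1)


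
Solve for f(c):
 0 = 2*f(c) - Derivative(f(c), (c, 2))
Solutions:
 f(c) = C1*exp(-sqrt(2)*c) + C2*exp(sqrt(2)*c)


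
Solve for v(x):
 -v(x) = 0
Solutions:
 v(x) = 0


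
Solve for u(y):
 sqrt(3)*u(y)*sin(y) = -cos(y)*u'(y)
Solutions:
 u(y) = C1*cos(y)^(sqrt(3))


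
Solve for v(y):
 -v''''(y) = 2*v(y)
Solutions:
 v(y) = (C1*sin(2^(3/4)*y/2) + C2*cos(2^(3/4)*y/2))*exp(-2^(3/4)*y/2) + (C3*sin(2^(3/4)*y/2) + C4*cos(2^(3/4)*y/2))*exp(2^(3/4)*y/2)


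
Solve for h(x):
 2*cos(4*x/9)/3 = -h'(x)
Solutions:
 h(x) = C1 - 3*sin(4*x/9)/2


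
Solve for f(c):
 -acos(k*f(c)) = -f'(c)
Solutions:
 Integral(1/acos(_y*k), (_y, f(c))) = C1 + c


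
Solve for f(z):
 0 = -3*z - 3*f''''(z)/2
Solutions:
 f(z) = C1 + C2*z + C3*z^2 + C4*z^3 - z^5/60


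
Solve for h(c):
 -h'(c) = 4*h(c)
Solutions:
 h(c) = C1*exp(-4*c)


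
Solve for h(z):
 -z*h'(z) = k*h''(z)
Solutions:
 h(z) = C1 + C2*sqrt(k)*erf(sqrt(2)*z*sqrt(1/k)/2)


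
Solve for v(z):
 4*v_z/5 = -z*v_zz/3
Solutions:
 v(z) = C1 + C2/z^(7/5)


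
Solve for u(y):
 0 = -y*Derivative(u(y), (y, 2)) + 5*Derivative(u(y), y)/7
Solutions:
 u(y) = C1 + C2*y^(12/7)


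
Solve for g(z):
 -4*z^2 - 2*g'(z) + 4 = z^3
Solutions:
 g(z) = C1 - z^4/8 - 2*z^3/3 + 2*z


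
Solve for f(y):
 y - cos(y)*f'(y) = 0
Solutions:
 f(y) = C1 + Integral(y/cos(y), y)


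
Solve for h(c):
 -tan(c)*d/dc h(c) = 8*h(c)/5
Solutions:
 h(c) = C1/sin(c)^(8/5)


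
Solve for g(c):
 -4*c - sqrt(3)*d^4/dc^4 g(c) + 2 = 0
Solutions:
 g(c) = C1 + C2*c + C3*c^2 + C4*c^3 - sqrt(3)*c^5/90 + sqrt(3)*c^4/36


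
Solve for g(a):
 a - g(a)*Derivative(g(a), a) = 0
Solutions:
 g(a) = -sqrt(C1 + a^2)
 g(a) = sqrt(C1 + a^2)


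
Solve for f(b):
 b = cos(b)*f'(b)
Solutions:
 f(b) = C1 + Integral(b/cos(b), b)


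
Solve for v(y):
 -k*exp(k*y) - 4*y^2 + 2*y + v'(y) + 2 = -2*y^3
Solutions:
 v(y) = C1 - y^4/2 + 4*y^3/3 - y^2 - 2*y + exp(k*y)


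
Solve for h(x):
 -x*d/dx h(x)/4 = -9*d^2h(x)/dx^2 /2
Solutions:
 h(x) = C1 + C2*erfi(x/6)


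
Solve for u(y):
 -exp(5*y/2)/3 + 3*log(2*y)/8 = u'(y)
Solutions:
 u(y) = C1 + 3*y*log(y)/8 + 3*y*(-1 + log(2))/8 - 2*exp(5*y/2)/15


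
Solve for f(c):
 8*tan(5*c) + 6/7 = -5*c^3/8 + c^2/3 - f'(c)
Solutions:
 f(c) = C1 - 5*c^4/32 + c^3/9 - 6*c/7 + 8*log(cos(5*c))/5


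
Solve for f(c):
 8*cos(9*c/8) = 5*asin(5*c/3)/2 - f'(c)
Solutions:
 f(c) = C1 + 5*c*asin(5*c/3)/2 + sqrt(9 - 25*c^2)/2 - 64*sin(9*c/8)/9


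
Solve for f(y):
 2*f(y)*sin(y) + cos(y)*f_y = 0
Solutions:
 f(y) = C1*cos(y)^2


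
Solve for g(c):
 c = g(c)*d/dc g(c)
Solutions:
 g(c) = -sqrt(C1 + c^2)
 g(c) = sqrt(C1 + c^2)


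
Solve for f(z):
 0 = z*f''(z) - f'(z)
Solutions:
 f(z) = C1 + C2*z^2


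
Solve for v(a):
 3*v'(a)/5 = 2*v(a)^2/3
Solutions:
 v(a) = -9/(C1 + 10*a)


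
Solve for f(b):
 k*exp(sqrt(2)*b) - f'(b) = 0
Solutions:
 f(b) = C1 + sqrt(2)*k*exp(sqrt(2)*b)/2


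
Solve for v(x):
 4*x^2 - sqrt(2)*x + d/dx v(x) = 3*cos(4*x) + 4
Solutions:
 v(x) = C1 - 4*x^3/3 + sqrt(2)*x^2/2 + 4*x + 3*sin(4*x)/4


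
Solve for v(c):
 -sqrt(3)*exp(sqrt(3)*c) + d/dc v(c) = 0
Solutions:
 v(c) = C1 + exp(sqrt(3)*c)


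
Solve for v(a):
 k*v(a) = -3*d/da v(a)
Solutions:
 v(a) = C1*exp(-a*k/3)


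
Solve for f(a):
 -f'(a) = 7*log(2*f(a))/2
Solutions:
 2*Integral(1/(log(_y) + log(2)), (_y, f(a)))/7 = C1 - a


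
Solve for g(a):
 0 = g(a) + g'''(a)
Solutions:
 g(a) = C3*exp(-a) + (C1*sin(sqrt(3)*a/2) + C2*cos(sqrt(3)*a/2))*exp(a/2)


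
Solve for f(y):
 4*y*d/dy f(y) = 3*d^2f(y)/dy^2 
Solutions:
 f(y) = C1 + C2*erfi(sqrt(6)*y/3)


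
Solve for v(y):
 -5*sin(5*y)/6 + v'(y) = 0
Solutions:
 v(y) = C1 - cos(5*y)/6


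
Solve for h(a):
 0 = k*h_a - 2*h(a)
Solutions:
 h(a) = C1*exp(2*a/k)


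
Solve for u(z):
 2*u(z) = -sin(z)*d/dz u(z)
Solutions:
 u(z) = C1*(cos(z) + 1)/(cos(z) - 1)


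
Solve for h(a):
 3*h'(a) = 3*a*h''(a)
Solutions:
 h(a) = C1 + C2*a^2


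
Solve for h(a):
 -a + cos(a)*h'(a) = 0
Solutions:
 h(a) = C1 + Integral(a/cos(a), a)


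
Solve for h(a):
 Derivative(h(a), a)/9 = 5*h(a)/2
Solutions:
 h(a) = C1*exp(45*a/2)


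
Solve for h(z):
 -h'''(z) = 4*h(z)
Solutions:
 h(z) = C3*exp(-2^(2/3)*z) + (C1*sin(2^(2/3)*sqrt(3)*z/2) + C2*cos(2^(2/3)*sqrt(3)*z/2))*exp(2^(2/3)*z/2)


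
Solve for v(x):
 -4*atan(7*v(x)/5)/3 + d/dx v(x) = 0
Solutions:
 Integral(1/atan(7*_y/5), (_y, v(x))) = C1 + 4*x/3


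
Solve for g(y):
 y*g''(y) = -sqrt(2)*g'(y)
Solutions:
 g(y) = C1 + C2*y^(1 - sqrt(2))


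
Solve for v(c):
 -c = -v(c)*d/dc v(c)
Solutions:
 v(c) = -sqrt(C1 + c^2)
 v(c) = sqrt(C1 + c^2)


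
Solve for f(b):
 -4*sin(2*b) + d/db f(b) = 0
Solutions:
 f(b) = C1 - 2*cos(2*b)


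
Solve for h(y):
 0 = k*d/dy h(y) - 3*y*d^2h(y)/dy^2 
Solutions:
 h(y) = C1 + y^(re(k)/3 + 1)*(C2*sin(log(y)*Abs(im(k))/3) + C3*cos(log(y)*im(k)/3))


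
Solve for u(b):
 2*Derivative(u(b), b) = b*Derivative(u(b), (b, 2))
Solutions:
 u(b) = C1 + C2*b^3


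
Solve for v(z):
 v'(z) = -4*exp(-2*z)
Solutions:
 v(z) = C1 + 2*exp(-2*z)


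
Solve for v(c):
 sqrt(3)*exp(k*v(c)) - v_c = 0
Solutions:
 v(c) = Piecewise((log(-1/(C1*k + sqrt(3)*c*k))/k, Ne(k, 0)), (nan, True))
 v(c) = Piecewise((C1 + sqrt(3)*c, Eq(k, 0)), (nan, True))


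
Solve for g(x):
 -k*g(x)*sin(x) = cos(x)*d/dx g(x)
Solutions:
 g(x) = C1*exp(k*log(cos(x)))


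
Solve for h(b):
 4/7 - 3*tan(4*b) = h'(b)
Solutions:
 h(b) = C1 + 4*b/7 + 3*log(cos(4*b))/4


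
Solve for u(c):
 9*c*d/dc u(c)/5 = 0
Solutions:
 u(c) = C1


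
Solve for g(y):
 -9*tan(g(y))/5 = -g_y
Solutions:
 g(y) = pi - asin(C1*exp(9*y/5))
 g(y) = asin(C1*exp(9*y/5))


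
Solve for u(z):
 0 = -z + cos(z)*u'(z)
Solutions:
 u(z) = C1 + Integral(z/cos(z), z)


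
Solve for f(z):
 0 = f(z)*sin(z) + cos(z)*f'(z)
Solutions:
 f(z) = C1*cos(z)


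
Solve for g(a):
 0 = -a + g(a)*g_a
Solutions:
 g(a) = -sqrt(C1 + a^2)
 g(a) = sqrt(C1 + a^2)


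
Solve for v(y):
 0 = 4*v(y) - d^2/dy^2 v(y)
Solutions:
 v(y) = C1*exp(-2*y) + C2*exp(2*y)


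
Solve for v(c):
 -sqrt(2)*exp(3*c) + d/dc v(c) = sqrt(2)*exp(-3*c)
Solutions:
 v(c) = C1 + 2*sqrt(2)*sinh(3*c)/3


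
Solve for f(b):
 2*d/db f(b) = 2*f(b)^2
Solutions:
 f(b) = -1/(C1 + b)


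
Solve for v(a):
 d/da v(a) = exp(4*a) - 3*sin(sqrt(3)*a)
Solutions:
 v(a) = C1 + exp(4*a)/4 + sqrt(3)*cos(sqrt(3)*a)


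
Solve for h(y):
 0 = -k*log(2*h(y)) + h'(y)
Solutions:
 Integral(1/(log(_y) + log(2)), (_y, h(y))) = C1 + k*y


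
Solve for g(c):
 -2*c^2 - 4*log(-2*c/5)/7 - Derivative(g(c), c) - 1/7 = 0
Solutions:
 g(c) = C1 - 2*c^3/3 - 4*c*log(-c)/7 + c*(-4*log(2) + 3 + 4*log(5))/7


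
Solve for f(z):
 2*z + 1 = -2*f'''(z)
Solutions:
 f(z) = C1 + C2*z + C3*z^2 - z^4/24 - z^3/12


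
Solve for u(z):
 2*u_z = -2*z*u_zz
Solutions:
 u(z) = C1 + C2*log(z)


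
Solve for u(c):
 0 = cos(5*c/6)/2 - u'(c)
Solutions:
 u(c) = C1 + 3*sin(5*c/6)/5


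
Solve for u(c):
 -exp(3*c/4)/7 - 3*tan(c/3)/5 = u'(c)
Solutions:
 u(c) = C1 - 4*exp(3*c/4)/21 + 9*log(cos(c/3))/5


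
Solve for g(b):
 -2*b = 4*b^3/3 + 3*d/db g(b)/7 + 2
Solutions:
 g(b) = C1 - 7*b^4/9 - 7*b^2/3 - 14*b/3


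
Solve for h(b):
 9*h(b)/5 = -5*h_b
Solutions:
 h(b) = C1*exp(-9*b/25)


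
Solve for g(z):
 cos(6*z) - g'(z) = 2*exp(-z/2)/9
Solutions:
 g(z) = C1 + sin(6*z)/6 + 4*exp(-z/2)/9


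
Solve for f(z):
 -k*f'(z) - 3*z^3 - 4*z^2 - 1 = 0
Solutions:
 f(z) = C1 - 3*z^4/(4*k) - 4*z^3/(3*k) - z/k


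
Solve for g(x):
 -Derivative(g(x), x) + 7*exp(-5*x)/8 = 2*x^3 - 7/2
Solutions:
 g(x) = C1 - x^4/2 + 7*x/2 - 7*exp(-5*x)/40


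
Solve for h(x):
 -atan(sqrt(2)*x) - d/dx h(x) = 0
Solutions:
 h(x) = C1 - x*atan(sqrt(2)*x) + sqrt(2)*log(2*x^2 + 1)/4


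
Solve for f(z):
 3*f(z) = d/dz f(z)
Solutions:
 f(z) = C1*exp(3*z)


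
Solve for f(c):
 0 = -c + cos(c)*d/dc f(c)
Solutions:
 f(c) = C1 + Integral(c/cos(c), c)


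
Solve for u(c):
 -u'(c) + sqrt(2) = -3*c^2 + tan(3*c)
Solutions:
 u(c) = C1 + c^3 + sqrt(2)*c + log(cos(3*c))/3


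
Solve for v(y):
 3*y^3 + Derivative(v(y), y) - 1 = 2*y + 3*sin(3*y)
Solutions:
 v(y) = C1 - 3*y^4/4 + y^2 + y - cos(3*y)


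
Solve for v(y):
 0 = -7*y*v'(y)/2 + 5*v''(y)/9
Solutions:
 v(y) = C1 + C2*erfi(3*sqrt(35)*y/10)


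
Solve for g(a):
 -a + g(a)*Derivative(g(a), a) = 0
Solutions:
 g(a) = -sqrt(C1 + a^2)
 g(a) = sqrt(C1 + a^2)


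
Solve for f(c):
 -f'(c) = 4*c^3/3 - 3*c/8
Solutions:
 f(c) = C1 - c^4/3 + 3*c^2/16


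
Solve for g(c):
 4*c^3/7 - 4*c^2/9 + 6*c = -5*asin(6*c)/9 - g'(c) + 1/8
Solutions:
 g(c) = C1 - c^4/7 + 4*c^3/27 - 3*c^2 - 5*c*asin(6*c)/9 + c/8 - 5*sqrt(1 - 36*c^2)/54


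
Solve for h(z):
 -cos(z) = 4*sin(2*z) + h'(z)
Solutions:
 h(z) = C1 - 4*sin(z)^2 - sin(z)


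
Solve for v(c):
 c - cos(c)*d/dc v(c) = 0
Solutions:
 v(c) = C1 + Integral(c/cos(c), c)


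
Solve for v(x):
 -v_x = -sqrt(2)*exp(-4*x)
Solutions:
 v(x) = C1 - sqrt(2)*exp(-4*x)/4


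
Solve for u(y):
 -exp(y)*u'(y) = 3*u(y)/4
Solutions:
 u(y) = C1*exp(3*exp(-y)/4)


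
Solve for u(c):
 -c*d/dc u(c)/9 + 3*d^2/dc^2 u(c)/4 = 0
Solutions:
 u(c) = C1 + C2*erfi(sqrt(6)*c/9)


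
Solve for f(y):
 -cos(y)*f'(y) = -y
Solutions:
 f(y) = C1 + Integral(y/cos(y), y)


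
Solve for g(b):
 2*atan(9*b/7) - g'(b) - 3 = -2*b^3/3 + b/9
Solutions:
 g(b) = C1 + b^4/6 - b^2/18 + 2*b*atan(9*b/7) - 3*b - 7*log(81*b^2 + 49)/9


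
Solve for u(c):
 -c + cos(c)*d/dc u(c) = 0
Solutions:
 u(c) = C1 + Integral(c/cos(c), c)


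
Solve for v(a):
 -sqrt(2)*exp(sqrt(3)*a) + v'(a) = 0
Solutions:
 v(a) = C1 + sqrt(6)*exp(sqrt(3)*a)/3


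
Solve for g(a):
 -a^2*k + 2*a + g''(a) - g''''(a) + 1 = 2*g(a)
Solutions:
 g(a) = -a^2*k/2 + a - k/2 + (C1*sin(2^(1/4)*a*sin(atan(sqrt(7))/2)) + C2*cos(2^(1/4)*a*sin(atan(sqrt(7))/2)))*exp(-2^(1/4)*a*cos(atan(sqrt(7))/2)) + (C3*sin(2^(1/4)*a*sin(atan(sqrt(7))/2)) + C4*cos(2^(1/4)*a*sin(atan(sqrt(7))/2)))*exp(2^(1/4)*a*cos(atan(sqrt(7))/2)) + 1/2


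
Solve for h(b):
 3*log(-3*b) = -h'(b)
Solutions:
 h(b) = C1 - 3*b*log(-b) + 3*b*(1 - log(3))


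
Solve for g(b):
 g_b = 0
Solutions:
 g(b) = C1


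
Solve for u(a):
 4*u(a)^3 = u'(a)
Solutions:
 u(a) = -sqrt(2)*sqrt(-1/(C1 + 4*a))/2
 u(a) = sqrt(2)*sqrt(-1/(C1 + 4*a))/2


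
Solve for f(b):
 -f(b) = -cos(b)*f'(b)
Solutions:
 f(b) = C1*sqrt(sin(b) + 1)/sqrt(sin(b) - 1)


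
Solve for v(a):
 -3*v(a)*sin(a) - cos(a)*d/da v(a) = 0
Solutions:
 v(a) = C1*cos(a)^3


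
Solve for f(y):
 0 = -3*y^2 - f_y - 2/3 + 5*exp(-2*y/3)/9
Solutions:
 f(y) = C1 - y^3 - 2*y/3 - 5*exp(-2*y/3)/6


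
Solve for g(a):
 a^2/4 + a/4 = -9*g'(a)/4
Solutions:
 g(a) = C1 - a^3/27 - a^2/18


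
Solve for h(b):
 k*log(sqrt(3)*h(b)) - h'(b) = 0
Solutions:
 Integral(1/(2*log(_y) + log(3)), (_y, h(b))) = C1 + b*k/2


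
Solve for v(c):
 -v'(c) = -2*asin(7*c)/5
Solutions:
 v(c) = C1 + 2*c*asin(7*c)/5 + 2*sqrt(1 - 49*c^2)/35


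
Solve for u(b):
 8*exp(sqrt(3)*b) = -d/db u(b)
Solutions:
 u(b) = C1 - 8*sqrt(3)*exp(sqrt(3)*b)/3


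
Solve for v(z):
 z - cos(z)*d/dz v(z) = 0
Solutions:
 v(z) = C1 + Integral(z/cos(z), z)


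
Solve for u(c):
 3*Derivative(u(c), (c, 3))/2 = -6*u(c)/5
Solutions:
 u(c) = C3*exp(-10^(2/3)*c/5) + (C1*sin(10^(2/3)*sqrt(3)*c/10) + C2*cos(10^(2/3)*sqrt(3)*c/10))*exp(10^(2/3)*c/10)


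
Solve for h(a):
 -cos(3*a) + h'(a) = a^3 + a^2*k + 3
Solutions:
 h(a) = C1 + a^4/4 + a^3*k/3 + 3*a + sin(3*a)/3


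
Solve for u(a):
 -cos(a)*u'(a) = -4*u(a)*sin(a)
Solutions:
 u(a) = C1/cos(a)^4


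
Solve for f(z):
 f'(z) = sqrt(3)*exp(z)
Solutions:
 f(z) = C1 + sqrt(3)*exp(z)


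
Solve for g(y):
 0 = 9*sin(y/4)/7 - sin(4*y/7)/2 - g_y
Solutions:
 g(y) = C1 - 36*cos(y/4)/7 + 7*cos(4*y/7)/8


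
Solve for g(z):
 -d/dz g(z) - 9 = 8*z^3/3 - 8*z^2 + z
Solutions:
 g(z) = C1 - 2*z^4/3 + 8*z^3/3 - z^2/2 - 9*z


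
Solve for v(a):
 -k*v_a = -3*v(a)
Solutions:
 v(a) = C1*exp(3*a/k)


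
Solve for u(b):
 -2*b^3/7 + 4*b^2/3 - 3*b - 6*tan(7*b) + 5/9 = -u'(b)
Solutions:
 u(b) = C1 + b^4/14 - 4*b^3/9 + 3*b^2/2 - 5*b/9 - 6*log(cos(7*b))/7


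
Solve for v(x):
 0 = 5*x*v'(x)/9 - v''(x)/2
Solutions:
 v(x) = C1 + C2*erfi(sqrt(5)*x/3)


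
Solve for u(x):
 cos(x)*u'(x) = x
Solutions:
 u(x) = C1 + Integral(x/cos(x), x)


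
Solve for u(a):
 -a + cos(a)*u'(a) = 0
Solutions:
 u(a) = C1 + Integral(a/cos(a), a)


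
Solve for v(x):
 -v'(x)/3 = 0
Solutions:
 v(x) = C1


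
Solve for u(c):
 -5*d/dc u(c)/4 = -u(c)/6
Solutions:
 u(c) = C1*exp(2*c/15)


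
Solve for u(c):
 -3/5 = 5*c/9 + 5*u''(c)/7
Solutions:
 u(c) = C1 + C2*c - 7*c^3/54 - 21*c^2/50


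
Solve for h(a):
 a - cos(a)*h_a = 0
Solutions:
 h(a) = C1 + Integral(a/cos(a), a)


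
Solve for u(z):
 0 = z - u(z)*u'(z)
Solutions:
 u(z) = -sqrt(C1 + z^2)
 u(z) = sqrt(C1 + z^2)


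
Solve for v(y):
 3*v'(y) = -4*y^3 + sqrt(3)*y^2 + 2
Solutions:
 v(y) = C1 - y^4/3 + sqrt(3)*y^3/9 + 2*y/3


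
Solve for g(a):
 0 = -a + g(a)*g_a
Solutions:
 g(a) = -sqrt(C1 + a^2)
 g(a) = sqrt(C1 + a^2)


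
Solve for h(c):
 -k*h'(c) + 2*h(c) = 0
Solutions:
 h(c) = C1*exp(2*c/k)


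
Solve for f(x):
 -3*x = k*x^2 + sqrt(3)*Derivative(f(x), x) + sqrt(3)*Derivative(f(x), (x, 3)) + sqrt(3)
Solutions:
 f(x) = C1 + C2*sin(x) + C3*cos(x) - sqrt(3)*k*x^3/9 + 2*sqrt(3)*k*x/3 - sqrt(3)*x^2/2 - x


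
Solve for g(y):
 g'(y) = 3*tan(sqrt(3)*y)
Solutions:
 g(y) = C1 - sqrt(3)*log(cos(sqrt(3)*y))


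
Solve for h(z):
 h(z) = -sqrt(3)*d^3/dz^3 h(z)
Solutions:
 h(z) = C3*exp(-3^(5/6)*z/3) + (C1*sin(3^(1/3)*z/2) + C2*cos(3^(1/3)*z/2))*exp(3^(5/6)*z/6)


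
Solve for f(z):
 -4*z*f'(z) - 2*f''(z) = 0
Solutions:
 f(z) = C1 + C2*erf(z)


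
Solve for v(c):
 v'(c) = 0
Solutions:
 v(c) = C1


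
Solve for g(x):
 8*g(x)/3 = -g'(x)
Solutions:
 g(x) = C1*exp(-8*x/3)


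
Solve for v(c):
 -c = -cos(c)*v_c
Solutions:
 v(c) = C1 + Integral(c/cos(c), c)


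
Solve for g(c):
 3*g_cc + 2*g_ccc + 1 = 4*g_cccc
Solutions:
 g(c) = C1 + C2*c + C3*exp(c*(1 - sqrt(13))/4) + C4*exp(c*(1 + sqrt(13))/4) - c^2/6


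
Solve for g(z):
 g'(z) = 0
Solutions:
 g(z) = C1


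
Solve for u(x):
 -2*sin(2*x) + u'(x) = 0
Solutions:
 u(x) = C1 - cos(2*x)


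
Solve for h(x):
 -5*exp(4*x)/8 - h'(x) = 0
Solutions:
 h(x) = C1 - 5*exp(4*x)/32


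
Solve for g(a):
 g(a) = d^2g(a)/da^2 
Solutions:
 g(a) = C1*exp(-a) + C2*exp(a)


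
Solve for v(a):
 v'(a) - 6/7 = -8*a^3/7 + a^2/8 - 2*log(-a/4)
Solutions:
 v(a) = C1 - 2*a^4/7 + a^3/24 - 2*a*log(-a) + a*(4*log(2) + 20/7)


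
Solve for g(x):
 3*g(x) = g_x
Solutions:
 g(x) = C1*exp(3*x)


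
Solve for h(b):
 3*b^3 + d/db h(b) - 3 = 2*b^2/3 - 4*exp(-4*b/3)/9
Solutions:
 h(b) = C1 - 3*b^4/4 + 2*b^3/9 + 3*b + exp(-4*b/3)/3


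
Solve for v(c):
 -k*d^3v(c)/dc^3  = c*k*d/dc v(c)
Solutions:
 v(c) = C1 + Integral(C2*airyai(-c) + C3*airybi(-c), c)


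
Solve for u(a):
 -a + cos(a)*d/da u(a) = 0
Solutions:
 u(a) = C1 + Integral(a/cos(a), a)


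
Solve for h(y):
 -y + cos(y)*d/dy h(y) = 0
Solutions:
 h(y) = C1 + Integral(y/cos(y), y)


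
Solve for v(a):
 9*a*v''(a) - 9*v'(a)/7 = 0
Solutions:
 v(a) = C1 + C2*a^(8/7)


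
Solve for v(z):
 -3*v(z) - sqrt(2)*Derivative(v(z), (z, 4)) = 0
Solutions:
 v(z) = (C1*sin(2^(3/8)*3^(1/4)*z/2) + C2*cos(2^(3/8)*3^(1/4)*z/2))*exp(-2^(3/8)*3^(1/4)*z/2) + (C3*sin(2^(3/8)*3^(1/4)*z/2) + C4*cos(2^(3/8)*3^(1/4)*z/2))*exp(2^(3/8)*3^(1/4)*z/2)


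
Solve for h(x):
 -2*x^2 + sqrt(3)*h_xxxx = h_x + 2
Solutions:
 h(x) = C1 + C4*exp(3^(5/6)*x/3) - 2*x^3/3 - 2*x + (C2*sin(3^(1/3)*x/2) + C3*cos(3^(1/3)*x/2))*exp(-3^(5/6)*x/6)


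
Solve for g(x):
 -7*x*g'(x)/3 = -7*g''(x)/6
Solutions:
 g(x) = C1 + C2*erfi(x)


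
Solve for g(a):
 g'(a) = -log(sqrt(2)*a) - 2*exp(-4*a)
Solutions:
 g(a) = C1 - a*log(a) + a*(1 - log(2)/2) + exp(-4*a)/2


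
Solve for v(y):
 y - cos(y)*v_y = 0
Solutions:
 v(y) = C1 + Integral(y/cos(y), y)


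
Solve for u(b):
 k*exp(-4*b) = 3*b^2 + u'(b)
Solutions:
 u(b) = C1 - b^3 - k*exp(-4*b)/4


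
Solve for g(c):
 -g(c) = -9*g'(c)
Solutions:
 g(c) = C1*exp(c/9)


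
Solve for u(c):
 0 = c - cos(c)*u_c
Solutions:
 u(c) = C1 + Integral(c/cos(c), c)


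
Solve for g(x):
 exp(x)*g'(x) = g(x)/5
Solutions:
 g(x) = C1*exp(-exp(-x)/5)


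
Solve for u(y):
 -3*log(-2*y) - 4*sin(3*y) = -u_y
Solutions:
 u(y) = C1 + 3*y*log(-y) - 3*y + 3*y*log(2) - 4*cos(3*y)/3


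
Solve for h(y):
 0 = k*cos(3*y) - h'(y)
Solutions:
 h(y) = C1 + k*sin(3*y)/3


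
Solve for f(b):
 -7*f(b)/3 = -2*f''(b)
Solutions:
 f(b) = C1*exp(-sqrt(42)*b/6) + C2*exp(sqrt(42)*b/6)


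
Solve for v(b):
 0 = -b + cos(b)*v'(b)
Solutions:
 v(b) = C1 + Integral(b/cos(b), b)


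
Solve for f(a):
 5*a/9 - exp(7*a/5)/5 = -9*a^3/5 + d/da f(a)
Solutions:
 f(a) = C1 + 9*a^4/20 + 5*a^2/18 - exp(7*a/5)/7


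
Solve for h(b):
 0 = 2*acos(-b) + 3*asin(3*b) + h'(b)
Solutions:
 h(b) = C1 - 2*b*acos(-b) - 3*b*asin(3*b) - sqrt(1 - 9*b^2) - 2*sqrt(1 - b^2)


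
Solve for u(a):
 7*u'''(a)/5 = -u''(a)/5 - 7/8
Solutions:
 u(a) = C1 + C2*a + C3*exp(-a/7) - 35*a^2/16


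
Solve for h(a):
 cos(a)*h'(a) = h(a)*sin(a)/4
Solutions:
 h(a) = C1/cos(a)^(1/4)


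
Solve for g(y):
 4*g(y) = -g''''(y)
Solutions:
 g(y) = (C1*sin(y) + C2*cos(y))*exp(-y) + (C3*sin(y) + C4*cos(y))*exp(y)


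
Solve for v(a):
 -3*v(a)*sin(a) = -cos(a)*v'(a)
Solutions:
 v(a) = C1/cos(a)^3


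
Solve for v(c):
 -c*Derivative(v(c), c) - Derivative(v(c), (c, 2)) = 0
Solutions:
 v(c) = C1 + C2*erf(sqrt(2)*c/2)


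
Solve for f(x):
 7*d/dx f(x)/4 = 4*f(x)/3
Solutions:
 f(x) = C1*exp(16*x/21)


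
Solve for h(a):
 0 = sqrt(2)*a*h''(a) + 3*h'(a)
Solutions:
 h(a) = C1 + C2*a^(1 - 3*sqrt(2)/2)


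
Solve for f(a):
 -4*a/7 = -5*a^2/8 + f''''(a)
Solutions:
 f(a) = C1 + C2*a + C3*a^2 + C4*a^3 + a^6/576 - a^5/210


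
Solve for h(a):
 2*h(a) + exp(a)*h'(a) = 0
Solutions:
 h(a) = C1*exp(2*exp(-a))


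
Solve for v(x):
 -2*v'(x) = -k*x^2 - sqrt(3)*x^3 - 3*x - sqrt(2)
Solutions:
 v(x) = C1 + k*x^3/6 + sqrt(3)*x^4/8 + 3*x^2/4 + sqrt(2)*x/2


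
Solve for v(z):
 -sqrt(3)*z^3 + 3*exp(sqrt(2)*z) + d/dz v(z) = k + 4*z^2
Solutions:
 v(z) = C1 + k*z + sqrt(3)*z^4/4 + 4*z^3/3 - 3*sqrt(2)*exp(sqrt(2)*z)/2


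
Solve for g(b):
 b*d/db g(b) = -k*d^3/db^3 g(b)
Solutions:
 g(b) = C1 + Integral(C2*airyai(b*(-1/k)^(1/3)) + C3*airybi(b*(-1/k)^(1/3)), b)


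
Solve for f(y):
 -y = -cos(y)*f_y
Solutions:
 f(y) = C1 + Integral(y/cos(y), y)


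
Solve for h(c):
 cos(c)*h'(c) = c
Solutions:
 h(c) = C1 + Integral(c/cos(c), c)


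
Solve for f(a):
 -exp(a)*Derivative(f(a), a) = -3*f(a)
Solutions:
 f(a) = C1*exp(-3*exp(-a))


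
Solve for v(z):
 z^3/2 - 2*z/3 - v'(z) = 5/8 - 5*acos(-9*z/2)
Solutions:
 v(z) = C1 + z^4/8 - z^2/3 + 5*z*acos(-9*z/2) - 5*z/8 + 5*sqrt(4 - 81*z^2)/9


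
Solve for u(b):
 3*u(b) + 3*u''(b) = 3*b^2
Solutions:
 u(b) = C1*sin(b) + C2*cos(b) + b^2 - 2


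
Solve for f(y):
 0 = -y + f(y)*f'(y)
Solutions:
 f(y) = -sqrt(C1 + y^2)
 f(y) = sqrt(C1 + y^2)


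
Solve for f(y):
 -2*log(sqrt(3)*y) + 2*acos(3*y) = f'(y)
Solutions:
 f(y) = C1 - 2*y*log(y) + 2*y*acos(3*y) - y*log(3) + 2*y - 2*sqrt(1 - 9*y^2)/3


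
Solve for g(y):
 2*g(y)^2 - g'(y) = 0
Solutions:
 g(y) = -1/(C1 + 2*y)


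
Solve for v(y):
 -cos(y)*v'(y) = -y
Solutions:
 v(y) = C1 + Integral(y/cos(y), y)


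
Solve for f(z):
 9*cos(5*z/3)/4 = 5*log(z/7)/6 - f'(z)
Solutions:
 f(z) = C1 + 5*z*log(z)/6 - 5*z*log(7)/6 - 5*z/6 - 27*sin(5*z/3)/20


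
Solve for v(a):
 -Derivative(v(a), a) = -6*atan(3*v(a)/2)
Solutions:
 Integral(1/atan(3*_y/2), (_y, v(a))) = C1 + 6*a


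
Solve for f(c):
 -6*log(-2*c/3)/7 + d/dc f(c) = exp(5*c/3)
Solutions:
 f(c) = C1 + 6*c*log(-c)/7 + 6*c*(-log(3) - 1 + log(2))/7 + 3*exp(5*c/3)/5


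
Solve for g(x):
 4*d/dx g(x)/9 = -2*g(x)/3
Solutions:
 g(x) = C1*exp(-3*x/2)


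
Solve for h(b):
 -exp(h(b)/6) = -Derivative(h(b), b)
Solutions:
 h(b) = 6*log(-1/(C1 + b)) + 6*log(6)


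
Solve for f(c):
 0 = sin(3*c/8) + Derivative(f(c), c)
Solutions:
 f(c) = C1 + 8*cos(3*c/8)/3


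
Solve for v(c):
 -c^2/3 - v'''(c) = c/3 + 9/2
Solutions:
 v(c) = C1 + C2*c + C3*c^2 - c^5/180 - c^4/72 - 3*c^3/4


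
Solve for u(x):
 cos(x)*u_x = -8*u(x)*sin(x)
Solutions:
 u(x) = C1*cos(x)^8


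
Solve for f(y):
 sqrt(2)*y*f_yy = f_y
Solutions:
 f(y) = C1 + C2*y^(sqrt(2)/2 + 1)


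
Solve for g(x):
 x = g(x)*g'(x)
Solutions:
 g(x) = -sqrt(C1 + x^2)
 g(x) = sqrt(C1 + x^2)


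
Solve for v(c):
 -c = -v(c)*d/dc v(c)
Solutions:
 v(c) = -sqrt(C1 + c^2)
 v(c) = sqrt(C1 + c^2)


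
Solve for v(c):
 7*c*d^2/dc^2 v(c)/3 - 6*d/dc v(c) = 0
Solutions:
 v(c) = C1 + C2*c^(25/7)


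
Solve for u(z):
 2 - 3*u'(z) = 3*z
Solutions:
 u(z) = C1 - z^2/2 + 2*z/3


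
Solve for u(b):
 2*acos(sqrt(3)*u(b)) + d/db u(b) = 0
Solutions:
 Integral(1/acos(sqrt(3)*_y), (_y, u(b))) = C1 - 2*b


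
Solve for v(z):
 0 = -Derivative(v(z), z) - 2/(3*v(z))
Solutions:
 v(z) = -sqrt(C1 - 12*z)/3
 v(z) = sqrt(C1 - 12*z)/3
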